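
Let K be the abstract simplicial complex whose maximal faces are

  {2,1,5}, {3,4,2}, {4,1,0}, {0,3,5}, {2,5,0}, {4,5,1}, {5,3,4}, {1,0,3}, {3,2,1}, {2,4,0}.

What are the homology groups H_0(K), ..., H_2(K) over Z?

K has 6 vertices, 15 edges, 10 triangles.
rank ∂_0 = 0, rank ∂_1 = 5 ⇒ b_0 = 6 − 0 − 5 = 1; all invariant factors of ∂_1 are 1 so no torsion. So H_0 = Z.
rank ∂_1 = 5, rank ∂_2 = 10 ⇒ b_1 = 15 − 5 − 10 = 0; ∂_2 has invariant factor(s) [2] giving torsion. So H_1 = Z/2.
rank ∂_2 = 10, rank ∂_3 = 0 ⇒ b_2 = 10 − 10 − 0 = 0. So H_2 = 0.

H_0 = Z,  H_1 = Z/2,  H_2 = 0.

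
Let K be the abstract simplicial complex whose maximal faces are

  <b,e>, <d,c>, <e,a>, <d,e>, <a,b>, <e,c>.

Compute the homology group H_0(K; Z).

K has 5 vertices, 6 edges.
rank ∂_0 = 0, rank ∂_1 = 4 ⇒ b_0 = 5 − 0 − 4 = 1; all invariant factors of ∂_1 are 1 so no torsion. So H_0 ≅ Z.

H_0 = Z.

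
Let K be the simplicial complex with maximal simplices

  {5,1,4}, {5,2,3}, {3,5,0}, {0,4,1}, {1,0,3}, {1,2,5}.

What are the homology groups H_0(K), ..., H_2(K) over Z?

Take the total order 0 < 1 < 2 < 3 < 4 < 5 on the vertex set. Then K (dimension 2) consists of the simplices:

  0-simplices (6): [0], [1], [2], [3], [4], [5]
  1-simplices (12): [0,1], [0,3], [0,4], [0,5], [1,2], [1,3], [1,4], [1,5], [2,3], [2,5], [3,5], [4,5]
  2-simplices (6): [0,1,3], [0,1,4], [0,3,5], [1,2,5], [1,4,5], [2,3,5]

Hence C_0 ≅ Z^6, C_1 ≅ Z^12, C_2 ≅ Z^6.

∂_1: C_1 → C_0 maps an edge to its endpoints' difference, ∂[p,q] = q − p. For instance
  ∂[1,4] = [4] − [1].
The resulting 6×12 matrix has rank 5, and its Smith normal form has invariant factors (1,1,1,1,1).

Boundary ∂_2: C_2 → C_1 maps a triangle to the signed sum of its edges. For instance
  ∂[0,1,4] = [1,4] − [0,4] + [0,1],
  ∂[1,2,5] = [2,5] − [1,5] + [1,2].
As a 12×6 matrix over Z this has rank 6, with invariant factors (1,1,1,1,1,1).

Computing H_k = (kernel of ∂_k) / (image of ∂_{k+1}):

  H_0: rank C_0 − rank ∂_1 = 6 − 5 = 1, and the invariant factors of ∂_1 are all 1, so H_0 = Z.
  H_1: rank ker ∂_1 − rank ∂_2 = (12 − 5) − 6 = 1, and the invariant factors of ∂_2 are all 1, so H_1 = Z.
  H_2: rank ker ∂_2 − rank ∂_3 = (6 − 6) − 0 = 0, and there is no ∂_3, so H_2 = 0.

As a check, the Euler characteristic is 6 − 12 + 6 = 0, which agrees with 1 − 1 + 0 = 0.
(K is a triangulation of the cylinder S^1 x I.)

H_0 ≅ Z,  H_1 ≅ Z,  H_2 = 0.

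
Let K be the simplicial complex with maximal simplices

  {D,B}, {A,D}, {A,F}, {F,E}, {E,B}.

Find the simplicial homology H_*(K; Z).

We work with the vertex ordering A < B < D < E < F. The simplices of K, each written with vertices in increasing order, are:

  0-simplices (5): A, B, D, E, F
  1-simplices (5): AD, AF, BD, BE, EF

giving chain groups C_0 ≅ Z^5, C_1 ≅ Z^5.

Boundary ∂_1: C_1 → C_0 maps an edge to its endpoints' difference, ∂[p,q] = q − p. For instance
  ∂AD = D − A.
The 5×5 boundary matrix has rank 4 and Smith normal form diag(1,1,1,1).

Now H_k = ker ∂_k / im ∂_{k+1}, so:

  H_0: rank C_0 − rank ∂_1 = 5 − 4 = 1, and the invariant factors of ∂_1 are all 1, so H_0 ≅ Z.
  H_1: rank ker ∂_1 − rank ∂_2 = (5 − 4) − 0 = 1, and there is no ∂_2, so H_1 ≅ Z.

H_0 ≅ Z,  H_1 ≅ Z.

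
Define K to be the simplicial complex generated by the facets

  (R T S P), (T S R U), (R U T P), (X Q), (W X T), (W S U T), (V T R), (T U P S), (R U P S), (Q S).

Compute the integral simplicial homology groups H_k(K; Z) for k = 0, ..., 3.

Fix the vertex order P < Q < R < S < T < U < V < W < X and write every simplex with vertices in increasing order. Then dim K = 3 and the simplices of K are:

  0-simplices (9): P, Q, R, S, T, U, V, W, X
  1-simplices (19): PR, PS, PT, PU, QS, QX, RS, RT, RU, RV, ST, SU, SW, TU, TV, TW, TX, UW, WX
  2-simplices (15): PRS, PRT, PRU, PST, PSU, PTU, RST, RSU, RTU, RTV, STU, STW, SUW, TUW, TWX
  3-simplices (6): PRST, PRSU, PRTU, PSTU, RSTU, STUW

giving chain groups C_0 ≅ Z^9, C_1 ≅ Z^19, C_2 ≅ Z^15, C_3 ≅ Z^6.

Boundary ∂_1: C_1 → C_0 maps an edge to its endpoints' difference, ∂[p,q] = q − p.
As a 9×19 matrix over Z this has rank 8, with invariant factors (1,1,1,1,1,1,1,1).

The boundary map ∂_2: C_2 → C_1 sends each 2-simplex [p,q,r] to [q,r] − [p,r] + [p,q]. For instance
  ∂STW = TW − SW + ST,
  ∂PST = ST − PT + PS.
The resulting 19×15 matrix has rank 10, and its Smith normal form has invariant factors (1,1,1,1,1,1,1,1,1,1).

The boundary map ∂_3: C_3 → C_2 sends each 3-simplex σ to the alternating sum Σ_i (−1)^i (σ with its i-th vertex removed). For instance
  ∂RSTU = STU − RTU + RSU − RST,
  ∂STUW = TUW − SUW + STW − STU.
The 15×6 boundary matrix has rank 5 and Smith normal form diag(1,1,1,1,1).

Now H_k = ker ∂_k / im ∂_{k+1}, so:

  H_0: rank C_0 − rank ∂_1 = 9 − 8 = 1, and the invariant factors of ∂_1 are all 1, so H_0 ≅ Z.
  H_1: rank ker ∂_1 − rank ∂_2 = (19 − 8) − 10 = 1, and the invariant factors of ∂_2 are all 1, so H_1 ≅ Z.
  H_2: rank ker ∂_2 − rank ∂_3 = (15 − 10) − 5 = 0, and the invariant factors of ∂_3 are all 1, so H_2 ≅ 0.
  H_3: rank ker ∂_3 − rank ∂_4 = (6 − 5) − 0 = 1, and there is no ∂_4, so H_3 ≅ Z.

As a check, the Euler characteristic is 9 − 19 + 15 − 6 = -1, which agrees with 1 − 1 + 0 − 1 = -1.

H_0 ≅ Z,  H_1 ≅ Z,  H_2 = 0,  H_3 ≅ Z.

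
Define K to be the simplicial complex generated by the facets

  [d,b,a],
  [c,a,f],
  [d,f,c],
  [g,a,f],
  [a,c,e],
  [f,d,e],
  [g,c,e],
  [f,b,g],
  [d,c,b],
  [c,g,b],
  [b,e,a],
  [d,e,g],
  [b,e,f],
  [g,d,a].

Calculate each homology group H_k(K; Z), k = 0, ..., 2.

H_0 ≅ Z,  H_1 ≅ Z^2,  H_2 ≅ Z.

Take the total order a < b < c < d < e < f < g on the vertex set. Then K (dimension 2) consists of the simplices:

  0-simplices (7): a, b, c, d, e, f, g
  1-simplices (21): ab, ac, ad, ae, af, ag, bc, bd, be, bf, bg, cd, ce, cf, cg, de, df, dg, ef, eg, fg
  2-simplices (14): abd, abe, ace, acf, adg, afg, bcd, bcg, bef, bfg, cdf, ceg, def, deg

Hence C_0 ≅ Z^7, C_1 ≅ Z^21, C_2 ≅ Z^14.

∂_1: C_1 → C_0 sends each edge [p,q] (with p < q) to q − p. For instance
  ∂bf = f − b.
The 7×21 boundary matrix has rank 6 and Smith normal form diag(1,1,1,1,1,1).

The boundary map ∂_2: C_2 → C_1 maps a triangle to the signed sum of its edges. For instance
  ∂abe = be − ae + ab,
  ∂cdf = df − cf + cd.
The resulting 21×14 matrix has rank 13, and its Smith normal form has invariant factors (1,1,1,1,1,1,1,1,1,1,1,1,1).

Now H_k = ker ∂_k / im ∂_{k+1}, so:

  H_0: rank C_0 − rank ∂_1 = 7 − 6 = 1, and the invariant factors of ∂_1 are all 1, so H_0 ≅ Z.
  H_1: rank ker ∂_1 − rank ∂_2 = (21 − 6) − 13 = 2, and the invariant factors of ∂_2 are all 1, so H_1 ≅ Z^2.
  H_2: rank ker ∂_2 − rank ∂_3 = (14 − 13) − 0 = 1, and there is no ∂_3, so H_2 ≅ Z.

As a check, the Euler characteristic is 7 − 21 + 14 = 0, which agrees with 1 − 2 + 1 = 0.
(K is a triangulation of the torus T^2.)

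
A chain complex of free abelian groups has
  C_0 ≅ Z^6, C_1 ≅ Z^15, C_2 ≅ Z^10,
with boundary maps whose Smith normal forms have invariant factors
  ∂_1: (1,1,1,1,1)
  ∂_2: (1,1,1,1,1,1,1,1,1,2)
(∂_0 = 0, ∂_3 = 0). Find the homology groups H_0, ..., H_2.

H_0: b_0 = 6 − 0 − 5 = 1; torsion from ∂_1 factors > 1: none. So H_0 ≅ Z.
H_1: b_1 = 15 − 5 − 10 = 0; torsion from ∂_2 factors > 1: [2]. So H_1 ≅ Z/2Z.
H_2: b_2 = 10 − 10 − 0 = 0; torsion from ∂_3 factors > 1: none. So H_2 ≅ 0.

H_0 ≅ Z,  H_1 ≅ Z/2Z,  H_2 = 0.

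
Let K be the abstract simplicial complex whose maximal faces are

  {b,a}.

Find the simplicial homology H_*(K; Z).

K has 2 vertices, 1 edge.
rank ∂_0 = 0, rank ∂_1 = 1 ⇒ b_0 = 2 − 0 − 1 = 1; all invariant factors of ∂_1 are 1 so no torsion. So H_0 = Z.
rank ∂_1 = 1, rank ∂_2 = 0 ⇒ b_1 = 1 − 1 − 0 = 0. So H_1 = 0.

H_0 = Z,  H_1 = 0.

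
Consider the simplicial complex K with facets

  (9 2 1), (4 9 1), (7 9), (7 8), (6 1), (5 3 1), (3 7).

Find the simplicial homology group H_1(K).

H_1 = Z.

We work with the vertex ordering 1 < 2 < 3 < 4 < 5 < 6 < 7 < 8 < 9. The simplices of K, each written with vertices in increasing order, are:

  0-simplices (9): [1], [2], [3], [4], [5], [6], [7], [8], [9]
  1-simplices (12): [1,2], [1,3], [1,4], [1,5], [1,6], [1,9], [2,9], [3,5], [3,7], [4,9], [7,8], [7,9]
  2-simplices (3): [1,2,9], [1,3,5], [1,4,9]

giving chain groups C_0 ≅ Z^9, C_1 ≅ Z^12, C_2 ≅ Z^3.

Boundary ∂_1: C_1 → C_0 is given by ∂[p,q] = [q] − [p]. For instance
  ∂[1,2] = [2] − [1].
The resulting 9×12 matrix has rank 8, and its Smith normal form has invariant factors (1,1,1,1,1,1,1,1).

∂_2: C_2 → C_1 acts by ∂[p,q,r] = [q,r] − [p,r] + [p,q]. For instance
  ∂[1,2,9] = [2,9] − [1,9] + [1,2],
  ∂[1,4,9] = [4,9] − [1,9] + [1,4].
The resulting 12×3 matrix has rank 3, and its Smith normal form has invariant factors (1,1,1).

From H_k ≅ ker(∂_k) / im(∂_{k+1}) we obtain:

  H_1: rank ker ∂_1 − rank ∂_2 = (12 − 8) − 3 = 1, and the invariant factors of ∂_2 are all 1, so H_1 = Z.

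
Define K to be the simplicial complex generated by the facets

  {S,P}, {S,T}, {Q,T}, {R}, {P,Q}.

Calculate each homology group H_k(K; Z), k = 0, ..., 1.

H_0 = Z^2,  H_1 = Z.

Fix the vertex order P < Q < R < S < T and write every simplex with vertices in increasing order. Then dim K = 1 and the simplices of K are:

  0-simplices (5): P, Q, R, S, T
  1-simplices (4): PQ, PS, QT, ST

Hence C_0 ≅ Z^5, C_1 ≅ Z^4.

∂_1: C_1 → C_0 is given by ∂[p,q] = [q] − [p]. For instance
  ∂PQ = Q − P.
This gives a 5×4 integer matrix of rank 3; reducing to Smith normal form yields diagonal entries (1,1,1).

Reading off H_k = ker ∂_k / im ∂_{k+1}:

  H_0: rank C_0 − rank ∂_1 = 5 − 3 = 2, and the invariant factors of ∂_1 are all 1, so H_0 ≅ Z^2.
  H_1: rank ker ∂_1 − rank ∂_2 = (4 − 3) − 0 = 1, and there is no ∂_2, so H_1 ≅ Z.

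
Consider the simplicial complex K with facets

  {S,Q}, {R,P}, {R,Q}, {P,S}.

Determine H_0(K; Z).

We work with the vertex ordering P < Q < R < S. The simplices of K, each written with vertices in increasing order, are:

  0-simplices (4): P, Q, R, S
  1-simplices (4): PR, PS, QR, QS

so the chain groups are C_0 ≅ Z^4, C_1 ≅ Z^4.

The boundary map ∂_1: C_1 → C_0 maps an edge to its endpoints' difference, ∂[p,q] = q − p. For instance
  ∂PR = R − P.
This gives a 4×4 integer matrix of rank 3; reducing to Smith normal form yields diagonal entries (1,1,1).

Computing H_k = (kernel of ∂_k) / (image of ∂_{k+1}):

  H_0: rank C_0 − rank ∂_1 = 4 − 3 = 1, and the invariant factors of ∂_1 are all 1, so H_0 = Z.

H_0 = Z.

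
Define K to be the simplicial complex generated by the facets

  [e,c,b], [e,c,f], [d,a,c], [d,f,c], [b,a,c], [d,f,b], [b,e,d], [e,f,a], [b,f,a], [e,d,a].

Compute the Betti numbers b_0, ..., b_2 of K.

b_0 = 1, b_1 = 0, b_2 = 0.

We work with the vertex ordering a < b < c < d < e < f. The simplices of K, each written with vertices in increasing order, are:

  0-simplices (6): a, b, c, d, e, f
  1-simplices (15): ab, ac, ad, ae, af, bc, bd, be, bf, cd, ce, cf, de, df, ef
  2-simplices (10): abc, abf, acd, ade, aef, bce, bde, bdf, cdf, cef

giving chain groups C_0 ≅ Z^6, C_1 ≅ Z^15, C_2 ≅ Z^10.

Boundary ∂_1: C_1 → C_0 sends each edge [p,q] (with p < q) to q − p. For instance
  ∂de = e − d.
The resulting 6×15 matrix has rank 5, and its Smith normal form has invariant factors (1,1,1,1,1).

Boundary ∂_2: C_2 → C_1 maps a triangle to the signed sum of its edges. For instance
  ∂bce = ce − be + bc,
  ∂acd = cd − ad + ac.
The 15×10 boundary matrix has rank 10 and Smith normal form diag(1,1,1,1,1,1,1,1,1,2).

Reading off H_k = ker ∂_k / im ∂_{k+1}:

  H_0: rank C_0 − rank ∂_1 = 6 − 5 = 1, and the invariant factors of ∂_1 are all 1, so H_0 ≅ Z.
  H_1: rank ker ∂_1 − rank ∂_2 = (15 − 5) − 10 = 0, and ∂_2 has invariant factor 2 > 1, so H_1 ≅ Z_2.
  H_2: rank ker ∂_2 − rank ∂_3 = (10 − 10) − 0 = 0, and there is no ∂_3, so H_2 ≅ 0.

As a check, the Euler characteristic is 6 − 15 + 10 = 1, which agrees with 1 − 0 + 0 = 1.

Hence the Betti numbers are b_0 = 1, b_1 = 0, b_2 = 0.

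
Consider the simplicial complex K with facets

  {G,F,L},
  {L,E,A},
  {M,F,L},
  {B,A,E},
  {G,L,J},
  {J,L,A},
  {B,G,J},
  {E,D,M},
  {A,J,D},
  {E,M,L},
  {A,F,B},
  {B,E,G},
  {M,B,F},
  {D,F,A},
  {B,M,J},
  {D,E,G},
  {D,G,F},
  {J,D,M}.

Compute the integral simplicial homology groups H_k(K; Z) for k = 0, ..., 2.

Take the total order A < B < D < E < F < G < J < L < M on the vertex set. Then K (dimension 2) consists of the simplices:

  0-simplices (9): A, B, D, E, F, G, J, L, M
  1-simplices (27): AB, AD, AE, AF, AJ, AL, BE, BF, BG, BJ, BM, DE, DF, DG, DJ, DM, EG, EL, EM, FG, FL, FM, GJ, GL, JL, JM, LM
  2-simplices (18): ABE, ABF, ADF, ADJ, AEL, AJL, BEG, BFM, BGJ, BJM, DEG, DEM, DFG, DJM, ELM, FGL, FLM, GJL

Hence C_0 ≅ Z^9, C_1 ≅ Z^27, C_2 ≅ Z^18.

∂_1: C_1 → C_0 is given by ∂[p,q] = [q] − [p]. For instance
  ∂BG = G − B.
As a 9×27 matrix over Z this has rank 8, with invariant factors (1,1,1,1,1,1,1,1).

The boundary map ∂_2: C_2 → C_1 sends each 2-simplex [p,q,r] to [q,r] − [p,r] + [p,q]. For instance
  ∂ADF = DF − AF + AD,
  ∂BJM = JM − BM + BJ.
As a 27×18 matrix over Z this has rank 17, with invariant factors (1,1,1,1,1,1,1,1,1,1,1,1,1,1,1,1,1).

From H_k ≅ ker(∂_k) / im(∂_{k+1}) we obtain:

  H_0: rank C_0 − rank ∂_1 = 9 − 8 = 1, and the invariant factors of ∂_1 are all 1, so H_0 = Z.
  H_1: rank ker ∂_1 − rank ∂_2 = (27 − 8) − 17 = 2, and the invariant factors of ∂_2 are all 1, so H_1 = Z^2.
  H_2: rank ker ∂_2 − rank ∂_3 = (18 − 17) − 0 = 1, and there is no ∂_3, so H_2 = Z.

As a check, the Euler characteristic is 9 − 27 + 18 = 0, which agrees with 1 − 2 + 1 = 0.

H_0 ≅ Z,  H_1 ≅ Z^2,  H_2 ≅ Z.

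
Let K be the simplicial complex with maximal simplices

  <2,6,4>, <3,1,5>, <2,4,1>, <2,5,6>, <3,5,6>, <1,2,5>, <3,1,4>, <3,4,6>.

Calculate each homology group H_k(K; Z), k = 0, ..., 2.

We work with the vertex ordering 1 < 2 < 3 < 4 < 5 < 6. The simplices of K, each written with vertices in increasing order, are:

  0-simplices (6): [1], [2], [3], [4], [5], [6]
  1-simplices (12): [1,2], [1,3], [1,4], [1,5], [2,4], [2,5], [2,6], [3,4], [3,5], [3,6], [4,6], [5,6]
  2-simplices (8): [1,2,4], [1,2,5], [1,3,4], [1,3,5], [2,4,6], [2,5,6], [3,4,6], [3,5,6]

Hence C_0 ≅ Z^6, C_1 ≅ Z^12, C_2 ≅ Z^8.

The boundary map ∂_1: C_1 → C_0 maps an edge to its endpoints' difference, ∂[p,q] = q − p. For instance
  ∂[3,5] = [5] − [3].
This gives a 6×12 integer matrix of rank 5; reducing to Smith normal form yields diagonal entries (1,1,1,1,1).

The boundary map ∂_2: C_2 → C_1 sends each 2-simplex [p,q,r] to [q,r] − [p,r] + [p,q]. For instance
  ∂[2,4,6] = [4,6] − [2,6] + [2,4],
  ∂[1,2,5] = [2,5] − [1,5] + [1,2].
This gives a 12×8 integer matrix of rank 7; reducing to Smith normal form yields diagonal entries (1,1,1,1,1,1,1).

Computing H_k = (kernel of ∂_k) / (image of ∂_{k+1}):

  H_0: rank C_0 − rank ∂_1 = 6 − 5 = 1, and the invariant factors of ∂_1 are all 1, so H_0 = Z.
  H_1: rank ker ∂_1 − rank ∂_2 = (12 − 5) − 7 = 0, and the invariant factors of ∂_2 are all 1, so H_1 = 0.
  H_2: rank ker ∂_2 − rank ∂_3 = (8 − 7) − 0 = 1, and there is no ∂_3, so H_2 = Z.

H_0 ≅ Z,  H_1 = 0,  H_2 ≅ Z.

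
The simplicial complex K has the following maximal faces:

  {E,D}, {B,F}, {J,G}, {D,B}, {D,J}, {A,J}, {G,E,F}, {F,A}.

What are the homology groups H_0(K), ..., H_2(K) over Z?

H_0 = Z,  H_1 = Z^3,  H_2 = 0.

Order the vertices as A < B < D < E < F < G < J. Listing each simplex with vertices in this order, K has dimension 2 with simplices:

  0-simplices (7): A, B, D, E, F, G, J
  1-simplices (10): AF, AJ, BD, BF, DE, DJ, EF, EG, FG, GJ
  2-simplices (1): EFG

giving chain groups C_0 ≅ Z^7, C_1 ≅ Z^10, C_2 ≅ Z^1.

∂_1: C_1 → C_0 maps an edge to its endpoints' difference, ∂[p,q] = q − p. For instance
  ∂EG = G − E.
The 7×10 boundary matrix has rank 6 and Smith normal form diag(1,1,1,1,1,1).

The boundary map ∂_2: C_2 → C_1 maps a triangle to the signed sum of its edges. For instance
  ∂EFG = FG − EG + EF.
As a 10×1 matrix over Z this has rank 1, with invariant factors (1).

Reading off H_k = ker ∂_k / im ∂_{k+1}:

  H_0: rank C_0 − rank ∂_1 = 7 − 6 = 1, and the invariant factors of ∂_1 are all 1, so H_0 ≅ Z.
  H_1: rank ker ∂_1 − rank ∂_2 = (10 − 6) − 1 = 3, and the invariant factors of ∂_2 are all 1, so H_1 ≅ Z^3.
  H_2: rank ker ∂_2 − rank ∂_3 = (1 − 1) − 0 = 0, and there is no ∂_3, so H_2 ≅ 0.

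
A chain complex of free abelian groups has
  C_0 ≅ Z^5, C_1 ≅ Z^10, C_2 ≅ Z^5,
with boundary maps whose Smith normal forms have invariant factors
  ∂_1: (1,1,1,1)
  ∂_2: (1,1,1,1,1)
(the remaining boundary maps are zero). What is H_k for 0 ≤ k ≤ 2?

H_0 ≅ Z,  H_1 ≅ Z,  H_2 = 0.

H_0: b_0 = 5 − 0 − 4 = 1; torsion from ∂_1 factors > 1: none. So H_0 ≅ Z.
H_1: b_1 = 10 − 4 − 5 = 1; torsion from ∂_2 factors > 1: none. So H_1 ≅ Z.
H_2: b_2 = 5 − 5 − 0 = 0; torsion from ∂_3 factors > 1: none. So H_2 ≅ 0.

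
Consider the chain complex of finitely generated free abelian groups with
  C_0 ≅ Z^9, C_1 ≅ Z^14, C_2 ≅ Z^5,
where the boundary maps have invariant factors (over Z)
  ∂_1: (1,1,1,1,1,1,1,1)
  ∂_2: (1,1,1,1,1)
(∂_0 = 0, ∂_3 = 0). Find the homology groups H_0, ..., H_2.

H_0: b_0 = 9 − 0 − 8 = 1; torsion from ∂_1 factors > 1: none. So H_0 ≅ Z.
H_1: b_1 = 14 − 8 − 5 = 1; torsion from ∂_2 factors > 1: none. So H_1 ≅ Z.
H_2: b_2 = 5 − 5 − 0 = 0; torsion from ∂_3 factors > 1: none. So H_2 ≅ 0.

H_0 ≅ Z,  H_1 ≅ Z,  H_2 = 0.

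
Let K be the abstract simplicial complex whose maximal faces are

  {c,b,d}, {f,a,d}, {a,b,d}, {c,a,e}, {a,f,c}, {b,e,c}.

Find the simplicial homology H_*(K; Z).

K has 6 vertices, 12 edges, 6 triangles.
rank ∂_0 = 0, rank ∂_1 = 5 ⇒ b_0 = 6 − 0 − 5 = 1; all invariant factors of ∂_1 are 1 so no torsion. So H_0 ≅ Z.
rank ∂_1 = 5, rank ∂_2 = 6 ⇒ b_1 = 12 − 5 − 6 = 1; all invariant factors of ∂_2 are 1 so no torsion. So H_1 ≅ Z.
rank ∂_2 = 6, rank ∂_3 = 0 ⇒ b_2 = 6 − 6 − 0 = 0. So H_2 ≅ 0.

H_0 = Z,  H_1 = Z,  H_2 = 0.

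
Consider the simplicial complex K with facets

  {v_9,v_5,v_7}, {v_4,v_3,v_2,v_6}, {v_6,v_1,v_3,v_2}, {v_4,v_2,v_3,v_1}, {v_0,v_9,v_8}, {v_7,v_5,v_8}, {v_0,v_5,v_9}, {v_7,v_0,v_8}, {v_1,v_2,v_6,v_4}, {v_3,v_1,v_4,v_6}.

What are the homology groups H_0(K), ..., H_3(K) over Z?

H_0 ≅ Z^2,  H_1 ≅ Z,  H_2 = 0,  H_3 ≅ Z.

We work with the vertex ordering v_0 < v_1 < v_2 < v_3 < v_4 < v_5 < v_6 < v_7 < v_8 < v_9. The simplices of K, each written with vertices in increasing order, are:

  0-simplices (10): [v_0], [v_1], [v_2], [v_3], [v_4], [v_5], [v_6], [v_7], [v_8], [v_9]
  1-simplices (20): (20 of them)
  2-simplices (15): (15 of them)
  3-simplices (5): [v_1,v_2,v_3,v_4], [v_1,v_2,v_3,v_6], [v_1,v_2,v_4,v_6], [v_1,v_3,v_4,v_6], [v_2,v_3,v_4,v_6]

so the chain groups are C_0 ≅ Z^10, C_1 ≅ Z^20, C_2 ≅ Z^15, C_3 ≅ Z^5.

∂_1: C_1 → C_0 is given by ∂[p,q] = [q] − [p]. For instance
  ∂[v_5,v_9] = [v_9] − [v_5].
As a 10×20 matrix over Z this has rank 8, with invariant factors (1,1,1,1,1,1,1,1).

∂_2: C_2 → C_1 acts by ∂[p,q,r] = [q,r] − [p,r] + [p,q]. For instance
  ∂[v_2,v_3,v_6] = [v_3,v_6] − [v_2,v_6] + [v_2,v_3],
  ∂[v_0,v_8,v_9] = [v_8,v_9] − [v_0,v_9] + [v_0,v_8].
The resulting 20×15 matrix has rank 11, and its Smith normal form has invariant factors (1,1,1,1,1,1,1,1,1,1,1).

∂_3: C_3 → C_2 sends each 3-simplex σ to the alternating sum Σ_i (−1)^i (σ with its i-th vertex removed). For instance
  ∂[v_1,v_2,v_4,v_6] = [v_2,v_4,v_6] − [v_1,v_4,v_6] + [v_1,v_2,v_6] − [v_1,v_2,v_4],
  ∂[v_2,v_3,v_4,v_6] = [v_3,v_4,v_6] − [v_2,v_4,v_6] + [v_2,v_3,v_6] − [v_2,v_3,v_4].
This gives a 15×5 integer matrix of rank 4; reducing to Smith normal form yields diagonal entries (1,1,1,1).

Reading off H_k = ker ∂_k / im ∂_{k+1}:

  H_0: rank C_0 − rank ∂_1 = 10 − 8 = 2, and the invariant factors of ∂_1 are all 1, so H_0 ≅ Z^2.
  H_1: rank ker ∂_1 − rank ∂_2 = (20 − 8) − 11 = 1, and the invariant factors of ∂_2 are all 1, so H_1 ≅ Z.
  H_2: rank ker ∂_2 − rank ∂_3 = (15 − 11) − 4 = 0, and the invariant factors of ∂_3 are all 1, so H_2 ≅ 0.
  H_3: rank ker ∂_3 − rank ∂_4 = (5 − 4) − 0 = 1, and there is no ∂_4, so H_3 ≅ Z.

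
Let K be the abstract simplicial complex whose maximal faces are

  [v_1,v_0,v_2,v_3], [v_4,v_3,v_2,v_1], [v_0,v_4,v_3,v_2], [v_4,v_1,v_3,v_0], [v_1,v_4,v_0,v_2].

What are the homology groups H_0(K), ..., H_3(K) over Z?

H_0 ≅ Z,  H_1 = 0,  H_2 = 0,  H_3 ≅ Z.

Take the total order v_0 < v_1 < v_2 < v_3 < v_4 on the vertex set. Then K (dimension 3) consists of the simplices:

  0-simplices (5): [v_0], [v_1], [v_2], [v_3], [v_4]
  1-simplices (10): [v_0,v_1], [v_0,v_2], [v_0,v_3], [v_0,v_4], [v_1,v_2], [v_1,v_3], [v_1,v_4], [v_2,v_3], [v_2,v_4], [v_3,v_4]
  2-simplices (10): [v_0,v_1,v_2], [v_0,v_1,v_3], [v_0,v_1,v_4], [v_0,v_2,v_3], [v_0,v_2,v_4], [v_0,v_3,v_4], [v_1,v_2,v_3], [v_1,v_2,v_4], [v_1,v_3,v_4], [v_2,v_3,v_4]
  3-simplices (5): [v_0,v_1,v_2,v_3], [v_0,v_1,v_2,v_4], [v_0,v_1,v_3,v_4], [v_0,v_2,v_3,v_4], [v_1,v_2,v_3,v_4]

Hence C_0 ≅ Z^5, C_1 ≅ Z^10, C_2 ≅ Z^10, C_3 ≅ Z^5.

∂_1: C_1 → C_0 sends each edge [p,q] (with p < q) to q − p. For instance
  ∂[v_3,v_4] = [v_4] − [v_3].
The resulting 5×10 matrix has rank 4, and its Smith normal form has invariant factors (1,1,1,1).

∂_2: C_2 → C_1 sends each 2-simplex [p,q,r] to [q,r] − [p,r] + [p,q]. For instance
  ∂[v_1,v_2,v_4] = [v_2,v_4] − [v_1,v_4] + [v_1,v_2],
  ∂[v_0,v_2,v_3] = [v_2,v_3] − [v_0,v_3] + [v_0,v_2].
The 10×10 boundary matrix has rank 6 and Smith normal form diag(1,1,1,1,1,1).

Boundary ∂_3: C_3 → C_2 sends each 3-simplex σ to the alternating sum Σ_i (−1)^i (σ with its i-th vertex removed). For instance
  ∂[v_1,v_2,v_3,v_4] = [v_2,v_3,v_4] − [v_1,v_3,v_4] + [v_1,v_2,v_4] − [v_1,v_2,v_3],
  ∂[v_0,v_2,v_3,v_4] = [v_2,v_3,v_4] − [v_0,v_3,v_4] + [v_0,v_2,v_4] − [v_0,v_2,v_3].
As a 10×5 matrix over Z this has rank 4, with invariant factors (1,1,1,1).

Now H_k = ker ∂_k / im ∂_{k+1}, so:

  H_0: rank C_0 − rank ∂_1 = 5 − 4 = 1, and the invariant factors of ∂_1 are all 1, so H_0 = Z.
  H_1: rank ker ∂_1 − rank ∂_2 = (10 − 4) − 6 = 0, and the invariant factors of ∂_2 are all 1, so H_1 = 0.
  H_2: rank ker ∂_2 − rank ∂_3 = (10 − 6) − 4 = 0, and the invariant factors of ∂_3 are all 1, so H_2 = 0.
  H_3: rank ker ∂_3 − rank ∂_4 = (5 − 4) − 0 = 1, and there is no ∂_4, so H_3 = Z.

As a check, the Euler characteristic is 5 − 10 + 10 − 5 = 0, which agrees with 1 − 0 + 0 − 1 = 0.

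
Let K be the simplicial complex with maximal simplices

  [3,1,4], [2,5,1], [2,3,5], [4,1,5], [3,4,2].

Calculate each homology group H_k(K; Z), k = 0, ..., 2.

Take the total order 1 < 2 < 3 < 4 < 5 on the vertex set. Then K (dimension 2) consists of the simplices:

  0-simplices (5): [1], [2], [3], [4], [5]
  1-simplices (10): [1,2], [1,3], [1,4], [1,5], [2,3], [2,4], [2,5], [3,4], [3,5], [4,5]
  2-simplices (5): [1,2,5], [1,3,4], [1,4,5], [2,3,4], [2,3,5]

Hence C_0 ≅ Z^5, C_1 ≅ Z^10, C_2 ≅ Z^5.

The boundary map ∂_1: C_1 → C_0 is given by ∂[p,q] = [q] − [p]. For instance
  ∂[4,5] = [5] − [4].
The resulting 5×10 matrix has rank 4, and its Smith normal form has invariant factors (1,1,1,1).

The boundary map ∂_2: C_2 → C_1 sends each 2-simplex [p,q,r] to [q,r] − [p,r] + [p,q]. For instance
  ∂[1,3,4] = [3,4] − [1,4] + [1,3],
  ∂[2,3,4] = [3,4] − [2,4] + [2,3].
This gives a 10×5 integer matrix of rank 5; reducing to Smith normal form yields diagonal entries (1,1,1,1,1).

Reading off H_k = ker ∂_k / im ∂_{k+1}:

  H_0: rank C_0 − rank ∂_1 = 5 − 4 = 1, and the invariant factors of ∂_1 are all 1, so H_0 = Z.
  H_1: rank ker ∂_1 − rank ∂_2 = (10 − 4) − 5 = 1, and the invariant factors of ∂_2 are all 1, so H_1 = Z.
  H_2: rank ker ∂_2 − rank ∂_3 = (5 − 5) − 0 = 0, and there is no ∂_3, so H_2 = 0.

H_0 = Z,  H_1 = Z,  H_2 = 0.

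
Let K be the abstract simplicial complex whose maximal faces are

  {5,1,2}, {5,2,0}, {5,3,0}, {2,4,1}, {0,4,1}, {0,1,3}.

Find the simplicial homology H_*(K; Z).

Take the total order 0 < 1 < 2 < 3 < 4 < 5 on the vertex set. Then K (dimension 2) consists of the simplices:

  0-simplices (6): [0], [1], [2], [3], [4], [5]
  1-simplices (12): [0,1], [0,2], [0,3], [0,4], [0,5], [1,2], [1,3], [1,4], [1,5], [2,4], [2,5], [3,5]
  2-simplices (6): [0,1,3], [0,1,4], [0,2,5], [0,3,5], [1,2,4], [1,2,5]

so the chain groups are C_0 ≅ Z^6, C_1 ≅ Z^12, C_2 ≅ Z^6.

Boundary ∂_1: C_1 → C_0 maps an edge to its endpoints' difference, ∂[p,q] = q − p. For instance
  ∂[0,2] = [2] − [0].
As a 6×12 matrix over Z this has rank 5, with invariant factors (1,1,1,1,1).

Boundary ∂_2: C_2 → C_1 maps a triangle to the signed sum of its edges. For instance
  ∂[0,1,4] = [1,4] − [0,4] + [0,1],
  ∂[1,2,5] = [2,5] − [1,5] + [1,2].
The resulting 12×6 matrix has rank 6, and its Smith normal form has invariant factors (1,1,1,1,1,1).

Computing H_k = (kernel of ∂_k) / (image of ∂_{k+1}):

  H_0: rank C_0 − rank ∂_1 = 6 − 5 = 1, and the invariant factors of ∂_1 are all 1, so H_0 ≅ Z.
  H_1: rank ker ∂_1 − rank ∂_2 = (12 − 5) − 6 = 1, and the invariant factors of ∂_2 are all 1, so H_1 ≅ Z.
  H_2: rank ker ∂_2 − rank ∂_3 = (6 − 6) − 0 = 0, and there is no ∂_3, so H_2 ≅ 0.

As a check, the Euler characteristic is 6 − 12 + 6 = 0, which agrees with 1 − 1 + 0 = 0.

H_0 ≅ Z,  H_1 ≅ Z,  H_2 = 0.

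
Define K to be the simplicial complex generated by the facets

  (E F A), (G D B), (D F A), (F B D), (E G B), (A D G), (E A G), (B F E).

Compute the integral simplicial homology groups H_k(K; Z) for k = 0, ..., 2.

H_0 = Z,  H_1 = 0,  H_2 = Z.

Take the total order A < B < D < E < F < G on the vertex set. Then K (dimension 2) consists of the simplices:

  0-simplices (6): A, B, D, E, F, G
  1-simplices (12): AD, AE, AF, AG, BD, BE, BF, BG, DF, DG, EF, EG
  2-simplices (8): ADF, ADG, AEF, AEG, BDF, BDG, BEF, BEG

Hence C_0 ≅ Z^6, C_1 ≅ Z^12, C_2 ≅ Z^8.

∂_1: C_1 → C_0 maps an edge to its endpoints' difference, ∂[p,q] = q − p. For instance
  ∂AD = D − A.
The resulting 6×12 matrix has rank 5, and its Smith normal form has invariant factors (1,1,1,1,1).

The boundary map ∂_2: C_2 → C_1 acts by ∂[p,q,r] = [q,r] − [p,r] + [p,q]. For instance
  ∂BEG = EG − BG + BE,
  ∂AEF = EF − AF + AE.
The resulting 12×8 matrix has rank 7, and its Smith normal form has invariant factors (1,1,1,1,1,1,1).

Reading off H_k = ker ∂_k / im ∂_{k+1}:

  H_0: rank C_0 − rank ∂_1 = 6 − 5 = 1, and the invariant factors of ∂_1 are all 1, so H_0 ≅ Z.
  H_1: rank ker ∂_1 − rank ∂_2 = (12 − 5) − 7 = 0, and the invariant factors of ∂_2 are all 1, so H_1 ≅ 0.
  H_2: rank ker ∂_2 − rank ∂_3 = (8 − 7) − 0 = 1, and there is no ∂_3, so H_2 ≅ Z.

As a check, the Euler characteristic is 6 − 12 + 8 = 2, which agrees with 1 − 0 + 1 = 2.
(K is a triangulation of the 2-sphere S^2.)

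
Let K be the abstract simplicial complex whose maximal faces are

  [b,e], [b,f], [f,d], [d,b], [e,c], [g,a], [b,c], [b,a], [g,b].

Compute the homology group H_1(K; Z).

Take the total order a < b < c < d < e < f < g on the vertex set. Then K (dimension 1) consists of the simplices:

  0-simplices (7): a, b, c, d, e, f, g
  1-simplices (9): ab, ag, bc, bd, be, bf, bg, ce, df

so the chain groups are C_0 ≅ Z^7, C_1 ≅ Z^9.

Boundary ∂_1: C_1 → C_0 sends each edge [p,q] (with p < q) to q − p. For instance
  ∂bg = g − b.
This gives a 7×9 integer matrix of rank 6; reducing to Smith normal form yields diagonal entries (1,1,1,1,1,1).

Now H_k = ker ∂_k / im ∂_{k+1}, so:

  H_1: rank ker ∂_1 − rank ∂_2 = (9 − 6) − 0 = 3, and there is no ∂_2, so H_1 ≅ Z^3.

(K is a triangulation of a wedge of 3 circles.)

H_1 ≅ Z^3.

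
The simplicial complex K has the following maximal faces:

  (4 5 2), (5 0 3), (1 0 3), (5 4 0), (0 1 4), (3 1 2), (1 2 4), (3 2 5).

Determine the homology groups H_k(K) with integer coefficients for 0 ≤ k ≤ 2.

H_0 = Z,  H_1 = 0,  H_2 = Z.

We work with the vertex ordering 0 < 1 < 2 < 3 < 4 < 5. The simplices of K, each written with vertices in increasing order, are:

  0-simplices (6): [0], [1], [2], [3], [4], [5]
  1-simplices (12): [0,1], [0,3], [0,4], [0,5], [1,2], [1,3], [1,4], [2,3], [2,4], [2,5], [3,5], [4,5]
  2-simplices (8): [0,1,3], [0,1,4], [0,3,5], [0,4,5], [1,2,3], [1,2,4], [2,3,5], [2,4,5]

so the chain groups are C_0 ≅ Z^6, C_1 ≅ Z^12, C_2 ≅ Z^8.

The boundary map ∂_1: C_1 → C_0 is given by ∂[p,q] = [q] − [p].
The 6×12 boundary matrix has rank 5 and Smith normal form diag(1,1,1,1,1).

∂_2: C_2 → C_1 acts by ∂[p,q,r] = [q,r] − [p,r] + [p,q]. For instance
  ∂[1,2,3] = [2,3] − [1,3] + [1,2],
  ∂[0,3,5] = [3,5] − [0,5] + [0,3].
The 12×8 boundary matrix has rank 7 and Smith normal form diag(1,1,1,1,1,1,1).

From H_k ≅ ker(∂_k) / im(∂_{k+1}) we obtain:

  H_0: rank C_0 − rank ∂_1 = 6 − 5 = 1, and the invariant factors of ∂_1 are all 1, so H_0 = Z.
  H_1: rank ker ∂_1 − rank ∂_2 = (12 − 5) − 7 = 0, and the invariant factors of ∂_2 are all 1, so H_1 = 0.
  H_2: rank ker ∂_2 − rank ∂_3 = (8 − 7) − 0 = 1, and there is no ∂_3, so H_2 = Z.

(K is a triangulation of the 2-sphere S^2.)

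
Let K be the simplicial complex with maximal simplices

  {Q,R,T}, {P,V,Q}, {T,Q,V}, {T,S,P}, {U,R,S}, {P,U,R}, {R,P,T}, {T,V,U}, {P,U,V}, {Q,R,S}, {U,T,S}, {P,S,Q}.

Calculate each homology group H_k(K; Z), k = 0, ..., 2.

H_0 = Z,  H_1 = Z/2,  H_2 = 0.

Order the vertices as P < Q < R < S < T < U < V. Listing each simplex with vertices in this order, K has dimension 2 with simplices:

  0-simplices (7): P, Q, R, S, T, U, V
  1-simplices (18): PQ, PR, PS, PT, PU, PV, QR, QS, QT, QV, RS, RT, RU, ST, SU, TU, TV, UV
  2-simplices (12): PQS, PQV, PRT, PRU, PST, PUV, QRS, QRT, QTV, RSU, STU, TUV

so the chain groups are C_0 ≅ Z^7, C_1 ≅ Z^18, C_2 ≅ Z^12.

Boundary ∂_1: C_1 → C_0 sends each edge [p,q] (with p < q) to q − p.
As a 7×18 matrix over Z this has rank 6, with invariant factors (1,1,1,1,1,1).

Boundary ∂_2: C_2 → C_1 maps a triangle to the signed sum of its edges. For instance
  ∂QTV = TV − QV + QT,
  ∂QRT = RT − QT + QR.
The resulting 18×12 matrix has rank 12, and its Smith normal form has invariant factors (1,1,1,1,1,1,1,1,1,1,1,2).

From H_k ≅ ker(∂_k) / im(∂_{k+1}) we obtain:

  H_0: rank C_0 − rank ∂_1 = 7 − 6 = 1, and the invariant factors of ∂_1 are all 1, so H_0 = Z.
  H_1: rank ker ∂_1 − rank ∂_2 = (18 − 6) − 12 = 0, and ∂_2 has invariant factor 2 > 1, so H_1 = Z/2.
  H_2: rank ker ∂_2 − rank ∂_3 = (12 − 12) − 0 = 0, and there is no ∂_3, so H_2 = 0.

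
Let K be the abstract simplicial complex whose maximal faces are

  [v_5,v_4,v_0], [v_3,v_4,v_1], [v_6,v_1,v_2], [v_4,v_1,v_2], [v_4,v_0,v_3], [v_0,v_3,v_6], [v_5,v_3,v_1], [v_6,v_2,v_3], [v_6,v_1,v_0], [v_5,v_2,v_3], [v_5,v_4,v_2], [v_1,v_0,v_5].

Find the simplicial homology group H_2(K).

Take the total order v_0 < v_1 < v_2 < v_3 < v_4 < v_5 < v_6 on the vertex set. Then K (dimension 2) consists of the simplices:

  0-simplices (7): [v_0], [v_1], [v_2], [v_3], [v_4], [v_5], [v_6]
  1-simplices (18): (18 of them)
  2-simplices (12): (12 of them)

giving chain groups C_0 ≅ Z^7, C_1 ≅ Z^18, C_2 ≅ Z^12.

Boundary ∂_1: C_1 → C_0 maps an edge to its endpoints' difference, ∂[p,q] = q − p. For instance
  ∂[v_3,v_6] = [v_6] − [v_3].
The 7×18 boundary matrix has rank 6 and Smith normal form diag(1,1,1,1,1,1).

∂_2: C_2 → C_1 acts by ∂[p,q,r] = [q,r] − [p,r] + [p,q]. For instance
  ∂[v_1,v_3,v_4] = [v_3,v_4] − [v_1,v_4] + [v_1,v_3],
  ∂[v_0,v_3,v_6] = [v_3,v_6] − [v_0,v_6] + [v_0,v_3].
As a 18×12 matrix over Z this has rank 12, with invariant factors (1,1,1,1,1,1,1,1,1,1,1,2).

Reading off H_k = ker ∂_k / im ∂_{k+1}:

  H_2: rank ker ∂_2 − rank ∂_3 = (12 − 12) − 0 = 0, and there is no ∂_3, so H_2 ≅ 0.

(K is a triangulation of the real projective plane RP^2.)

H_2 = 0.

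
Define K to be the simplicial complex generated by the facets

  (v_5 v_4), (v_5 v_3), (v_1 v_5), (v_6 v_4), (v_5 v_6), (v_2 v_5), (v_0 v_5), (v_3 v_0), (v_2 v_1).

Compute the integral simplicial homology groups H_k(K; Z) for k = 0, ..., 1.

H_0 ≅ Z,  H_1 ≅ Z^3.

Order the vertices as v_0 < v_1 < v_2 < v_3 < v_4 < v_5 < v_6. Listing each simplex with vertices in this order, K has dimension 1 with simplices:

  0-simplices (7): [v_0], [v_1], [v_2], [v_3], [v_4], [v_5], [v_6]
  1-simplices (9): [v_0,v_3], [v_0,v_5], [v_1,v_2], [v_1,v_5], [v_2,v_5], [v_3,v_5], [v_4,v_5], [v_4,v_6], [v_5,v_6]

giving chain groups C_0 ≅ Z^7, C_1 ≅ Z^9.

Boundary ∂_1: C_1 → C_0 is given by ∂[p,q] = [q] − [p].
This gives a 7×9 integer matrix of rank 6; reducing to Smith normal form yields diagonal entries (1,1,1,1,1,1).

Computing H_k = (kernel of ∂_k) / (image of ∂_{k+1}):

  H_0: rank C_0 − rank ∂_1 = 7 − 6 = 1, and the invariant factors of ∂_1 are all 1, so H_0 = Z.
  H_1: rank ker ∂_1 − rank ∂_2 = (9 − 6) − 0 = 3, and there is no ∂_2, so H_1 = Z^3.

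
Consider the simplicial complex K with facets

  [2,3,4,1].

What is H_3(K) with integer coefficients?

Fix the vertex order 1 < 2 < 3 < 4 and write every simplex with vertices in increasing order. Then dim K = 3 and the simplices of K are:

  0-simplices (4): [1], [2], [3], [4]
  1-simplices (6): [1,2], [1,3], [1,4], [2,3], [2,4], [3,4]
  2-simplices (4): [1,2,3], [1,2,4], [1,3,4], [2,3,4]
  3-simplices (1): [1,2,3,4]

so the chain groups are C_0 ≅ Z^4, C_1 ≅ Z^6, C_2 ≅ Z^4, C_3 ≅ Z^1.

∂_1: C_1 → C_0 is given by ∂[p,q] = [q] − [p]. For instance
  ∂[1,2] = [2] − [1].
This gives a 4×6 integer matrix of rank 3; reducing to Smith normal form yields diagonal entries (1,1,1).

Boundary ∂_2: C_2 → C_1 sends each 2-simplex [p,q,r] to [q,r] − [p,r] + [p,q]. For instance
  ∂[1,2,3] = [2,3] − [1,3] + [1,2],
  ∂[2,3,4] = [3,4] − [2,4] + [2,3].
As a 6×4 matrix over Z this has rank 3, with invariant factors (1,1,1).

Boundary ∂_3: C_3 → C_2 sends each 3-simplex σ to the alternating sum Σ_i (−1)^i (σ with its i-th vertex removed). For instance
  ∂[1,2,3,4] = [2,3,4] − [1,3,4] + [1,2,4] − [1,2,3].
As a 4×1 matrix over Z this has rank 1, with invariant factors (1).

Now H_k = ker ∂_k / im ∂_{k+1}, so:

  H_3: rank ker ∂_3 − rank ∂_4 = (1 − 1) − 0 = 0, and there is no ∂_4, so H_3 = 0.

H_3 ≅ 0.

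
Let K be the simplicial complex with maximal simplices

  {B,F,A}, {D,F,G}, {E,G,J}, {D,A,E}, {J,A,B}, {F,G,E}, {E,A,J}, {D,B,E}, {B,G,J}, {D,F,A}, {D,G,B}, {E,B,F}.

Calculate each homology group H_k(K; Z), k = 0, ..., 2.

Order the vertices as A < B < D < E < F < G < J. Listing each simplex with vertices in this order, K has dimension 2 with simplices:

  0-simplices (7): A, B, D, E, F, G, J
  1-simplices (18): AB, AD, AE, AF, AJ, BD, BE, BF, BG, BJ, DE, DF, DG, EF, EG, EJ, FG, GJ
  2-simplices (12): ABF, ABJ, ADE, ADF, AEJ, BDE, BDG, BEF, BGJ, DFG, EFG, EGJ

Hence C_0 ≅ Z^7, C_1 ≅ Z^18, C_2 ≅ Z^12.

∂_1: C_1 → C_0 maps an edge to its endpoints' difference, ∂[p,q] = q − p.
This gives a 7×18 integer matrix of rank 6; reducing to Smith normal form yields diagonal entries (1,1,1,1,1,1).

The boundary map ∂_2: C_2 → C_1 sends each 2-simplex [p,q,r] to [q,r] − [p,r] + [p,q]. For instance
  ∂BDG = DG − BG + BD,
  ∂BDE = DE − BE + BD.
The 18×12 boundary matrix has rank 12 and Smith normal form diag(1,1,1,1,1,1,1,1,1,1,1,2).

From H_k ≅ ker(∂_k) / im(∂_{k+1}) we obtain:

  H_0: rank C_0 − rank ∂_1 = 7 − 6 = 1, and the invariant factors of ∂_1 are all 1, so H_0 ≅ Z.
  H_1: rank ker ∂_1 − rank ∂_2 = (18 − 6) − 12 = 0, and ∂_2 has invariant factor 2 > 1, so H_1 ≅ Z/2.
  H_2: rank ker ∂_2 − rank ∂_3 = (12 − 12) − 0 = 0, and there is no ∂_3, so H_2 ≅ 0.

H_0 = Z,  H_1 = Z/2,  H_2 = 0.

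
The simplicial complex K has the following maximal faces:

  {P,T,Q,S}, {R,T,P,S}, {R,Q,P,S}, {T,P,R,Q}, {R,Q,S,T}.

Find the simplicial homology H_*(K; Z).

H_0 ≅ Z,  H_1 = 0,  H_2 = 0,  H_3 ≅ Z.

Fix the vertex order P < Q < R < S < T and write every simplex with vertices in increasing order. Then dim K = 3 and the simplices of K are:

  0-simplices (5): P, Q, R, S, T
  1-simplices (10): PQ, PR, PS, PT, QR, QS, QT, RS, RT, ST
  2-simplices (10): PQR, PQS, PQT, PRS, PRT, PST, QRS, QRT, QST, RST
  3-simplices (5): PQRS, PQRT, PQST, PRST, QRST

giving chain groups C_0 ≅ Z^5, C_1 ≅ Z^10, C_2 ≅ Z^10, C_3 ≅ Z^5.

Boundary ∂_1: C_1 → C_0 sends each edge [p,q] (with p < q) to q − p.
As a 5×10 matrix over Z this has rank 4, with invariant factors (1,1,1,1).

Boundary ∂_2: C_2 → C_1 sends each 2-simplex [p,q,r] to [q,r] − [p,r] + [p,q]. For instance
  ∂PST = ST − PT + PS,
  ∂QST = ST − QT + QS.
The resulting 10×10 matrix has rank 6, and its Smith normal form has invariant factors (1,1,1,1,1,1).

The boundary map ∂_3: C_3 → C_2 sends each 3-simplex σ to the alternating sum Σ_i (−1)^i (σ with its i-th vertex removed). For instance
  ∂PQRT = QRT − PRT + PQT − PQR,
  ∂PQST = QST − PST + PQT − PQS.
As a 10×5 matrix over Z this has rank 4, with invariant factors (1,1,1,1).

Computing H_k = (kernel of ∂_k) / (image of ∂_{k+1}):

  H_0: rank C_0 − rank ∂_1 = 5 − 4 = 1, and the invariant factors of ∂_1 are all 1, so H_0 = Z.
  H_1: rank ker ∂_1 − rank ∂_2 = (10 − 4) − 6 = 0, and the invariant factors of ∂_2 are all 1, so H_1 = 0.
  H_2: rank ker ∂_2 − rank ∂_3 = (10 − 6) − 4 = 0, and the invariant factors of ∂_3 are all 1, so H_2 = 0.
  H_3: rank ker ∂_3 − rank ∂_4 = (5 − 4) − 0 = 1, and there is no ∂_4, so H_3 = Z.

As a check, the Euler characteristic is 5 − 10 + 10 − 5 = 0, which agrees with 1 − 0 + 0 − 1 = 0.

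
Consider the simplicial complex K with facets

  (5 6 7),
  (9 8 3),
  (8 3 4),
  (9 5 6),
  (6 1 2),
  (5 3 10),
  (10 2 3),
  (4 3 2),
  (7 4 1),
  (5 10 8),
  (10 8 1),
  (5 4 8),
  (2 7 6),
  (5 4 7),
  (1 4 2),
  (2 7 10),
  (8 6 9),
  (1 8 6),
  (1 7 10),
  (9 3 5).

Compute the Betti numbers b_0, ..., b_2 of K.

b_0 = 1, b_1 = 1, b_2 = 0.

K has 10 vertices, 30 edges, 20 triangles.
rank ∂_0 = 0, rank ∂_1 = 9 ⇒ b_0 = 10 − 0 − 9 = 1; all invariant factors of ∂_1 are 1 so no torsion. So H_0 = Z.
rank ∂_1 = 9, rank ∂_2 = 20 ⇒ b_1 = 30 − 9 − 20 = 1; ∂_2 has invariant factor(s) [2] giving torsion. So H_1 = Z ⊕ Z/2Z.
rank ∂_2 = 20, rank ∂_3 = 0 ⇒ b_2 = 20 − 20 − 0 = 0. So H_2 = 0.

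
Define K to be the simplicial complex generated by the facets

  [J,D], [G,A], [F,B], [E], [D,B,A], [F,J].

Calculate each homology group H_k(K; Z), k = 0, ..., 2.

K has 7 vertices, 7 edges, 1 triangle.
rank ∂_0 = 0, rank ∂_1 = 5 ⇒ b_0 = 7 − 0 − 5 = 2; all invariant factors of ∂_1 are 1 so no torsion. So H_0 ≅ Z^2.
rank ∂_1 = 5, rank ∂_2 = 1 ⇒ b_1 = 7 − 5 − 1 = 1; all invariant factors of ∂_2 are 1 so no torsion. So H_1 ≅ Z.
rank ∂_2 = 1, rank ∂_3 = 0 ⇒ b_2 = 1 − 1 − 0 = 0. So H_2 ≅ 0.

H_0 ≅ Z^2,  H_1 ≅ Z,  H_2 = 0.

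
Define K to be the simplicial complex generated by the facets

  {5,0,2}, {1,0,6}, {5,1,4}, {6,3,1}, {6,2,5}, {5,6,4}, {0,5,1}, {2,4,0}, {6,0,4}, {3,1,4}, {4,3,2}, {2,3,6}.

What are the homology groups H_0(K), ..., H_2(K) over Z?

H_0 ≅ Z,  H_1 ≅ Z_2,  H_2 = 0.

We work with the vertex ordering 0 < 1 < 2 < 3 < 4 < 5 < 6. The simplices of K, each written with vertices in increasing order, are:

  0-simplices (7): [0], [1], [2], [3], [4], [5], [6]
  1-simplices (18): [0,1], [0,2], [0,4], [0,5], [0,6], [1,3], [1,4], [1,5], [1,6], [2,3], [2,4], [2,5], [2,6], [3,4], [3,6], [4,5], [4,6], [5,6]
  2-simplices (12): [0,1,5], [0,1,6], [0,2,4], [0,2,5], [0,4,6], [1,3,4], [1,3,6], [1,4,5], [2,3,4], [2,3,6], [2,5,6], [4,5,6]

so the chain groups are C_0 ≅ Z^7, C_1 ≅ Z^18, C_2 ≅ Z^12.

The boundary map ∂_1: C_1 → C_0 is given by ∂[p,q] = [q] − [p]. For instance
  ∂[2,6] = [6] − [2].
The resulting 7×18 matrix has rank 6, and its Smith normal form has invariant factors (1,1,1,1,1,1).

∂_2: C_2 → C_1 acts by ∂[p,q,r] = [q,r] − [p,r] + [p,q]. For instance
  ∂[2,3,4] = [3,4] − [2,4] + [2,3],
  ∂[1,4,5] = [4,5] − [1,5] + [1,4].
This gives a 18×12 integer matrix of rank 12; reducing to Smith normal form yields diagonal entries (1,1,1,1,1,1,1,1,1,1,1,2).

Now H_k = ker ∂_k / im ∂_{k+1}, so:

  H_0: rank C_0 − rank ∂_1 = 7 − 6 = 1, and the invariant factors of ∂_1 are all 1, so H_0 = Z.
  H_1: rank ker ∂_1 − rank ∂_2 = (18 − 6) − 12 = 0, and ∂_2 has invariant factor 2 > 1, so H_1 = Z_2.
  H_2: rank ker ∂_2 − rank ∂_3 = (12 − 12) − 0 = 0, and there is no ∂_3, so H_2 = 0.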